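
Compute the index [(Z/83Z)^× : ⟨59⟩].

2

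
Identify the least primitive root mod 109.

6

φ(109) = 109 − 1 = 108 = 2^2 · 3^3.
Test candidates g = 2, 3, … against the prime factors q ∈ {2, 3} of φ(109): g is a generator iff g^(108/q) ≢ 1 for every such q.
g = 2: 2^54 ≡ 108; 2^36 ≡ 1 — hits 1, so not a primitive root.
g = 3: 3^54 ≡ 1 — hits 1, so not a primitive root.
g = 4: 4^54 ≡ 1 — hits 1, so not a primitive root.
g = 5: 5^54 ≡ 1 — hits 1, so not a primitive root.
g = 6: 6^54 ≡ 108; 6^36 ≡ 63 — none is 1, so 6 is a primitive root.
Hence the least primitive root of 109 is 6.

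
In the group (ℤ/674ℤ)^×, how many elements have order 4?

φ(674) = φ(2)·φ(337) = 1·336 = 336 = 2^4 · 3 · 7.
In a cyclic group of order 336, there are φ(d) elements of order d for each divisor d of 336, and zero for non-divisors.
4 = 2^2 divides 336, and φ(4) = 2.

2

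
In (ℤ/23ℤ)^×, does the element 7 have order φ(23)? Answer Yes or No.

Yes

φ(23) = 23 − 1 = 22 = 2 · 11.
7 is a primitive root mod 23 iff 7^(φ(23)/q) ≢ 1 for every prime q | φ(23), i.e. q ∈ {2, 11}.
7^11 ≡ 22 (mod 23)  [q = 2: ≢ 1 ✓]
7^2 ≡ 3 (mod 23)  [q = 11: ≢ 1 ✓]
Every test exponent gives a nontrivial residue, hence 7 generates the full group.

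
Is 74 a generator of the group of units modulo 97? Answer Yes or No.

Yes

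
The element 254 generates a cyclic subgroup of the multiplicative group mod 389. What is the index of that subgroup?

1

The order of 254 must divide φ(389) = 389 − 1 = 388 = 2^2 · 97.
Divisors of 388: 1, 2, 4, 97, 194, 388.
Check 254^d mod 389 for each divisor in increasing order:
254^1 ≡ 254 (mod 389)
254^2 ≡ 331 (mod 389)
254^4 ≡ 252 (mod 389)
254^97 ≡ 274 (mod 389)
254^194 ≡ 388 (mod 389)
254^388 ≡ 1 (mod 389) ✓
The order of 254 is 388, so the subgroup it generates has 388 elements.
The index is φ(389) / ord(254) = 388 / 388 = 1.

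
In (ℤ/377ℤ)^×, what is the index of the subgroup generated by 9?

Since 9 ∈ (Z/377Z)^×, its order divides φ(377) = φ(13·29) = (13−1)·(29−1) = 12·28 = 336 = 2^4 · 3 · 7.
Divisors of 336: 1, 2, 3, 4, 6, 7, 8, 12, 14, 16, 21, 24, 28, 42, 48, 56, 84, 112, 168, 336.
Compute 9^d (mod 377) for the divisors d until we hit 1:
9^1 ≡ 9
9^2 ≡ 81
9^3 ≡ 352
9^4 ≡ 152
9^6 ≡ 248
9^7 ≡ 347
9^8 ≡ 107
9^12 ≡ 53
9^14 ≡ 146
9^16 ≡ 139
9^21 ≡ 144
9^24 ≡ 170
9^28 ≡ 204
9^42 ≡ 1
The order of 9 is 42, so the subgroup it generates has 42 elements.
Index = |(Z/377Z)^×| / |⟨9⟩| = 336 / 42 = 8.

8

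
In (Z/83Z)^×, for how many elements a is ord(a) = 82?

φ(83) = 83 − 1 = 82 = 2 · 41.
(Z/83Z)^× is cyclic (|G| = 82); a cyclic group of order m has exactly φ(d) elements of each order d | m, and none otherwise.
82 = 2 · 41 divides 82, and φ(82) = 40.

40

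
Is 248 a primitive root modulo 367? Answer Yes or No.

φ(367) = 367 − 1 = 366 = 2 · 3 · 61.
Test 248^(366/q) mod 367 for each prime factor q of 366:
248^183 ≡ 1 (mod 367)  [q = 2: ≡ 1 ✗]
248^122 ≡ 283 (mod 367)  [q = 3: ≢ 1 ✓]
248^6 ≡ 15 (mod 367)  [q = 61: ≢ 1 ✓]
Since 248^183 ≡ 1, the order of 248 divides 183 < 366, so 248 is not a primitive root.

No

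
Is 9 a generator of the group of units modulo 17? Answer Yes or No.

No

φ(17) = 17 − 1 = 16 = 2^4.
It suffices to check that the order of 9 is not a proper divisor of 16: compute 9^(16/q) for q ∈ {2}.
9^8 ≡ 1 (mod 17)  [q = 2: ≡ 1 ✗]
The check at q = 2 fails, so 9 generates a proper subgroup.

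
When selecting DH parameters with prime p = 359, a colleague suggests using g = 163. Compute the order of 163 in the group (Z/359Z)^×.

358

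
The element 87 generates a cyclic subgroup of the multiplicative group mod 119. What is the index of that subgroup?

ord(87) | φ(119) = φ(7·17) = (7−1)·(17−1) = 6·16 = 96 = 2^5 · 3.
Divisors of 96: 1, 2, 3, 4, 6, 8, 12, 16, 24, 32, 48, 96.
Compute 87^d (mod 119) for the divisors d until we hit 1:
87^1 ≡ 87
87^2 ≡ 72
87^3 ≡ 76
87^4 ≡ 67
87^6 ≡ 64
87^8 ≡ 86
87^12 ≡ 50
87^16 ≡ 18
87^24 ≡ 1
Thus |⟨87⟩| = ord(87) = 24.
[(Z/119Z)^× : ⟨87⟩] = 96/24 = 4.

4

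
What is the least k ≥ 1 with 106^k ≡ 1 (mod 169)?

156

The order of 106 must divide φ(169) = φ(13^2) = 13·(13−1) = 156 = 2^2 · 3 · 13.
Divisors of 156: 1, 2, 3, 4, 6, 12, 13, 26, 39, 52, 78, 156.
Check 106^d mod 169 for each divisor in increasing order:
106^1 ≡ 106
106^2 ≡ 82
106^3 ≡ 73
106^4 ≡ 133
106^6 ≡ 90
106^12 ≡ 157
106^13 ≡ 80
106^26 ≡ 147
106^39 ≡ 99
106^52 ≡ 146
106^78 ≡ 168
106^156 ≡ 1
Hence ord(106) = 156.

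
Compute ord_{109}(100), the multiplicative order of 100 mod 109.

54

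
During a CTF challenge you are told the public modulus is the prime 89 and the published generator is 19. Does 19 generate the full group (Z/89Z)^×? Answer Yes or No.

Yes

φ(89) = 89 − 1 = 88 = 2^3 · 11.
An element g generates (Z/89Z)^× iff g^(88/q) ≢ 1 (mod 89) for each prime q ∈ {2, 11}.
19^44 ≡ 88 (mod 89)  [q = 2: ≢ 1 ✓]
19^8 ≡ 2 (mod 89)  [q = 11: ≢ 1 ✓]
Every test exponent gives a nontrivial residue, hence 19 generates the full group.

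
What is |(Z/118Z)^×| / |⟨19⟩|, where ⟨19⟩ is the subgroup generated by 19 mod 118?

ord(19) | φ(118) = φ(2)·φ(59) = 1·58 = 58 = 2 · 29.
Divisors of 58: 1, 2, 29, 58.
Compute 19^d (mod 118) for the divisors d until we hit 1:
19^1 ≡ 19 (mod 118)
19^2 ≡ 7 (mod 118)
19^29 ≡ 1 (mod 118) ✓
Thus |⟨19⟩| = ord(19) = 29.
The index is φ(118) / ord(19) = 58 / 29 = 2.

2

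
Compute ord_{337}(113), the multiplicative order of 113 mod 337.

By Lagrange's theorem, ord_337(113) divides φ(337) = 337 − 1 = 336 = 2^4 · 3 · 7.
Divisors of 336: 1, 2, 3, 4, 6, 7, 8, 12, 14, 16, 21, 24, 28, 42, 48, 56, 84, 112, 168, 336.
Evaluate successive powers at the divisors of 336:
113^1 ≡ 113 (mod 337)
113^2 ≡ 300 (mod 337)
113^3 ≡ 200 (mod 337)
113^4 ≡ 21 (mod 337)
113^6 ≡ 234 (mod 337)
113^7 ≡ 156 (mod 337)
113^8 ≡ 104 (mod 337)
113^12 ≡ 162 (mod 337)
113^14 ≡ 72 (mod 337)
113^16 ≡ 32 (mod 337)
113^21 ≡ 111 (mod 337)
113^24 ≡ 295 (mod 337)
113^28 ≡ 129 (mod 337)
113^42 ≡ 189 (mod 337)
113^48 ≡ 79 (mod 337)
113^56 ≡ 128 (mod 337)
113^84 ≡ 336 (mod 337)
113^112 ≡ 208 (mod 337)
113^168 ≡ 1 (mod 337) ✓
So ord_337(113) = 168.

168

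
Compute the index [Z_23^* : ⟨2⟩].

The order of 2 must divide φ(23) = 23 − 1 = 22 = 2 · 11.
Divisors of 22: 1, 2, 11, 22.
Evaluate successive powers at the divisors of 22:
2^1 ≡ 2 (mod 23)
2^2 ≡ 4 (mod 23)
2^11 ≡ 1 (mod 23) ✓
The order of 2 is 11, so the subgroup it generates has 11 elements.
[(Z/23Z)^× : ⟨2⟩] = 22/11 = 2.

2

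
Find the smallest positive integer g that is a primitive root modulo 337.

10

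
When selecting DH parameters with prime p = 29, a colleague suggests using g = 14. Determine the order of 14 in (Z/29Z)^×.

The order of 14 must divide φ(29) = 29 − 1 = 28 = 2^2 · 7.
Divisors of 28: 1, 2, 4, 7, 14, 28.
Evaluate successive powers at the divisors of 28:
14^1 ≡ 14
14^2 ≡ 22
14^4 ≡ 20
14^7 ≡ 12
14^14 ≡ 28
14^28 ≡ 1
Hence ord(14) = 28.

28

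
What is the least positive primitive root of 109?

φ(109) = 109 − 1 = 108 = 2^2 · 3^3.
Test candidates g = 2, 3, … against the prime factors q ∈ {2, 3} of φ(109): g is a generator iff g^(108/q) ≢ 1 for every such q.
g = 2: 2^54 ≡ 108; 2^36 ≡ 1 — hits 1, so not a primitive root.
g = 3: 3^54 ≡ 1 — hits 1, so not a primitive root.
g = 4: 4^54 ≡ 1 — hits 1, so not a primitive root.
g = 5: 5^54 ≡ 1 — hits 1, so not a primitive root.
g = 6: 6^54 ≡ 108; 6^36 ≡ 63 — none is 1, so 6 is a primitive root.
The smallest primitive root modulo 109 is 6.

6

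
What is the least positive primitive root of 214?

φ(214) = φ(2)·φ(107) = 1·106 = 106 = 2 · 53.
Test candidates g = 2, 3, … against the prime factors q ∈ {2, 53} of φ(214): g is a generator iff g^(106/q) ≢ 1 for every such q.
g = 2: gcd(2, 214) = 2 > 1, not a unit — skip.
g = 3: 3^53 ≡ 1 — hits 1, so not a primitive root.
g = 4: gcd(4, 214) = 2 > 1, not a unit — skip.
g = 5: 5^53 ≡ 213; 5^2 ≡ 25 — none is 1, so 5 is a primitive root.
Hence the least primitive root of 214 is 5.

5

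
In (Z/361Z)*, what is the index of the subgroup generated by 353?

6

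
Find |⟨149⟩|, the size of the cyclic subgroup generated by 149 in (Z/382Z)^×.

95

By Lagrange's theorem, ord_382(149) divides φ(382) = φ(2)·φ(191) = 1·190 = 190 = 2 · 5 · 19.
Divisors of 190: 1, 2, 5, 10, 19, 38, 95, 190.
Compute 149^d (mod 382) for the divisors d until we hit 1:
149^1 ≡ 149 (mod 382)
149^2 ≡ 45 (mod 382)
149^5 ≡ 327 (mod 382)
149^10 ≡ 351 (mod 382)
149^19 ≡ 109 (mod 382)
149^38 ≡ 39 (mod 382)
149^95 ≡ 1 (mod 382) ✓
Hence ord(149) = 95.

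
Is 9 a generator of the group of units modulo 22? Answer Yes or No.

No

φ(22) = φ(2)·φ(11) = 1·10 = 10 = 2 · 5.
It suffices to check that the order of 9 is not a proper divisor of 10: compute 9^(10/q) for q ∈ {2, 5}.
9^5 ≡ 1 (mod 22)  [q = 2: ≡ 1 ✗]
9^2 ≡ 15 (mod 22)  [q = 5: ≢ 1 ✓]
9^5 ≡ 1 shows ord(9) | 5, strictly less than φ(22); not a primitive root.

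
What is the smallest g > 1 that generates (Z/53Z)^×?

2

φ(53) = 53 − 1 = 52 = 2^2 · 13.
Test candidates g = 2, 3, … against the prime factors q ∈ {2, 13} of φ(53): g is a generator iff g^(52/q) ≢ 1 for every such q.
g = 2: 2^26 ≡ 52; 2^4 ≡ 16 — none is 1, so 2 is a primitive root.
So 2 is the smallest generator of (Z/53Z)^×.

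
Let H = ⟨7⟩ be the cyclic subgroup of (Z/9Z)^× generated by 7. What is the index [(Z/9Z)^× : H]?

The order of 7 must divide φ(9) = φ(3^2) = 3·(3−1) = 6 = 2 · 3.
Divisors of 6: 1, 2, 3, 6.
Evaluate successive powers at the divisors of 6:
7^1 ≡ 7 (mod 9)
7^2 ≡ 4 (mod 9)
7^3 ≡ 1 (mod 9) ✓
So ord_9(7) = 3, hence |⟨7⟩| = 3.
Index = |(Z/9Z)^×| / |⟨7⟩| = 6 / 3 = 2.

2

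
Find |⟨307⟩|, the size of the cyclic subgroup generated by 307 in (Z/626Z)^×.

Since 307 ∈ (Z/626Z)^×, its order divides φ(626) = φ(2)·φ(313) = 1·312 = 312 = 2^3 · 3 · 13.
Divisors of 312: 1, 2, 3, 4, 6, 8, 12, 13, 24, 26, 39, 52, 78, 104, 156, 312.
Check 307^d mod 626 for each divisor in increasing order:
307^1 ≡ 307 (mod 626)
307^2 ≡ 349 (mod 626)
307^3 ≡ 97 (mod 626)
307^4 ≡ 357 (mod 626)
307^6 ≡ 19 (mod 626)
307^8 ≡ 371 (mod 626)
307^12 ≡ 361 (mod 626)
307^13 ≡ 25 (mod 626)
307^24 ≡ 113 (mod 626)
307^26 ≡ 625 (mod 626)
307^39 ≡ 601 (mod 626)
307^52 ≡ 1 (mod 626) ✓
Hence ord(307) = 52.

52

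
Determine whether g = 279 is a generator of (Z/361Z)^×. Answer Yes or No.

Yes

φ(361) = φ(19^2) = 19·(19−1) = 342 = 2 · 3^2 · 19.
Test 279^(342/q) mod 361 for each prime factor q of 342:
279^171 ≡ 360 (mod 361)  [q = 2: ≢ 1 ✓]
279^114 ≡ 68 (mod 361)  [q = 3: ≢ 1 ✓]
279^18 ≡ 267 (mod 361)  [q = 19: ≢ 1 ✓]
Every test exponent gives a nontrivial residue, hence 279 generates the full group.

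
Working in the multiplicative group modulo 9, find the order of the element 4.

3

Since 4 ∈ (Z/9Z)^×, its order divides φ(9) = φ(3^2) = 3·(3−1) = 6 = 2 · 3.
Divisors of 6: 1, 2, 3, 6.
Check 4^d mod 9 for each divisor in increasing order:
4^1 ≡ 4 (mod 9)
4^2 ≡ 7 (mod 9)
4^3 ≡ 1 (mod 9) ✓
Hence ord(4) = 3.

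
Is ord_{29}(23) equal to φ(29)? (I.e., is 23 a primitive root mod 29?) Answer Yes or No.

No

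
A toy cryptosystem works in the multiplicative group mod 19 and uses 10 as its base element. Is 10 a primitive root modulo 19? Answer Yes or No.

φ(19) = 19 − 1 = 18 = 2 · 3^2.
Test 10^(18/q) mod 19 for each prime factor q of 18:
10^9 ≡ 18 (mod 19)  [q = 2: ≢ 1 ✓]
10^6 ≡ 11 (mod 19)  [q = 3: ≢ 1 ✓]
None equal 1, so ord_19(10) = 18: 10 is a primitive root.

Yes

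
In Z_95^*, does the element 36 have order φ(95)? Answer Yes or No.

No

95 = 5 · 19 is a product of two distinct odd primes, so (Z/95Z)^× ≅ (Z/5Z)^× × (Z/19Z)^× is not cyclic.
No primitive root modulo 95 exists; in particular 36 is not one.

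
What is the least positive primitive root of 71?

7

φ(71) = 71 − 1 = 70 = 2 · 5 · 7.
g is a primitive root iff g^(70/q) ≢ 1 (mod 71) for each prime q ∈ {2, 5, 7}.
g = 2: 2^35 ≡ 1 — hits 1, so not a primitive root.
g = 3: 3^35 ≡ 1 — hits 1, so not a primitive root.
g = 4: 4^35 ≡ 1 — hits 1, so not a primitive root.
g = 5: 5^35 ≡ 1 — hits 1, so not a primitive root.
g = 6: 6^35 ≡ 1 — hits 1, so not a primitive root.
g = 7: 7^35 ≡ 70; 7^14 ≡ 54; 7^10 ≡ 45 — none is 1, so 7 is a primitive root.
So 7 is the smallest generator of (Z/71Z)^×.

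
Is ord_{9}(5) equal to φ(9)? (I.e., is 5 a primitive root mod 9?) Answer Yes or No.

Yes

φ(9) = φ(3^2) = 3·(3−1) = 6 = 2 · 3.
It suffices to check that the order of 5 is not a proper divisor of 6: compute 5^(6/q) for q ∈ {2, 3}.
5^3 ≡ 8 (mod 9)  [q = 2: ≢ 1 ✓]
5^2 ≡ 7 (mod 9)  [q = 3: ≢ 1 ✓]
All checks pass, so 5 has order 6 and is a primitive root modulo 9.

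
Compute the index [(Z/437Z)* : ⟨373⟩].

6

ord(373) | φ(437) = φ(19·23) = (19−1)·(23−1) = 18·22 = 396 = 2^2 · 3^2 · 11.
Divisors of 396: 1, 2, 3, 4, 6, 9, 11, 12, 18, 22, 33, 36, 44, 66, 99, 132, 198, 396.
Compute 373^d (mod 437) for the divisors d until we hit 1:
373^1 ≡ 373 (mod 437)
373^2 ≡ 163 (mod 437)
373^3 ≡ 56 (mod 437)
373^4 ≡ 349 (mod 437)
373^6 ≡ 77 (mod 437)
373^9 ≡ 379 (mod 437)
373^11 ≡ 160 (mod 437)
373^12 ≡ 248 (mod 437)
373^18 ≡ 305 (mod 437)
373^22 ≡ 254 (mod 437)
373^33 ≡ 436 (mod 437)
373^36 ≡ 381 (mod 437)
373^44 ≡ 277 (mod 437)
373^66 ≡ 1 (mod 437) ✓
The order of 373 is 66, so the subgroup it generates has 66 elements.
The index is φ(437) / ord(373) = 396 / 66 = 6.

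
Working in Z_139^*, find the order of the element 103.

46

By Lagrange's theorem, ord_139(103) divides φ(139) = 139 − 1 = 138 = 2 · 3 · 23.
Divisors of 138: 1, 2, 3, 6, 23, 46, 69, 138.
Check 103^d mod 139 for each divisor in increasing order:
103^1 ≡ 103
103^2 ≡ 45
103^3 ≡ 48
103^6 ≡ 80
103^23 ≡ 138
103^46 ≡ 1
The smallest such exponent is 46, so the order of 103 is 46.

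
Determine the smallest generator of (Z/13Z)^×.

2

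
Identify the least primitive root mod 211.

2

φ(211) = 211 − 1 = 210 = 2 · 3 · 5 · 7.
g is a primitive root iff g^(210/q) ≢ 1 (mod 211) for each prime q ∈ {2, 3, 5, 7}.
g = 2: 2^105 ≡ 210; 2^70 ≡ 196; 2^42 ≡ 107; 2^30 ≡ 171 — none is 1, so 2 is a primitive root.
Hence the least primitive root of 211 is 2.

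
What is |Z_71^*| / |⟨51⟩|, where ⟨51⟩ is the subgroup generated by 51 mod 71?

ord(51) | φ(71) = 71 − 1 = 70 = 2 · 5 · 7.
Divisors of 70: 1, 2, 5, 7, 10, 14, 35, 70.
Compute 51^d (mod 71) for the divisors d until we hit 1:
51^1 ≡ 51 (mod 71)
51^2 ≡ 45 (mod 71)
51^5 ≡ 41 (mod 71)
51^7 ≡ 70 (mod 71)
51^10 ≡ 48 (mod 71)
51^14 ≡ 1 (mod 71) ✓
The order of 51 is 14, so the subgroup it generates has 14 elements.
[(Z/71Z)^× : ⟨51⟩] = 70/14 = 5.

5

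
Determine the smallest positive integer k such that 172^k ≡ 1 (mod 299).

66

ord(172) | φ(299) = φ(13·23) = (13−1)·(23−1) = 12·22 = 264 = 2^3 · 3 · 11.
Divisors of 264: 1, 2, 3, 4, 6, 8, 11, 12, 22, 24, 33, 44, 66, 88, 132, 264.
Evaluate successive powers at the divisors of 264:
172^1 ≡ 172
172^2 ≡ 282
172^3 ≡ 66
172^4 ≡ 289
172^6 ≡ 170
172^8 ≡ 100
172^11 ≡ 22
172^12 ≡ 196
172^22 ≡ 185
172^24 ≡ 144
172^33 ≡ 183
172^44 ≡ 139
172^66 ≡ 1
Therefore the multiplicative order of 172 modulo 299 is 66.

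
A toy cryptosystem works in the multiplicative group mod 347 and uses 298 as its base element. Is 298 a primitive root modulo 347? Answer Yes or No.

Yes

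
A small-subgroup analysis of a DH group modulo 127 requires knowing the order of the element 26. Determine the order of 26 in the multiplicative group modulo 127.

Since 26 ∈ (Z/127Z)^×, its order divides φ(127) = 127 − 1 = 126 = 2 · 3^2 · 7.
Divisors of 126: 1, 2, 3, 6, 7, 9, 14, 18, 21, 42, 63, 126.
Compute 26^d (mod 127) for the divisors d until we hit 1:
26^1 ≡ 26
26^2 ≡ 41
26^3 ≡ 50
26^6 ≡ 87
26^7 ≡ 103
26^9 ≡ 32
26^14 ≡ 68
26^18 ≡ 8
26^21 ≡ 19
26^42 ≡ 107
26^63 ≡ 1
Therefore the multiplicative order of 26 modulo 127 is 63.

63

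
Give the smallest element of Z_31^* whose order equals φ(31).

φ(31) = 31 − 1 = 30 = 2 · 3 · 5.
Test candidates g = 2, 3, … against the prime factors q ∈ {2, 3, 5} of φ(31): g is a generator iff g^(30/q) ≢ 1 for every such q.
g = 2: 2^15 ≡ 1 — hits 1, so not a primitive root.
g = 3: 3^15 ≡ 30; 3^10 ≡ 25; 3^6 ≡ 16 — none is 1, so 3 is a primitive root.
Hence the least primitive root of 31 is 3.

3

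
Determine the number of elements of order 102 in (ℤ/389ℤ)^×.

φ(389) = 389 − 1 = 388 = 2^2 · 97.
In a cyclic group of order 388, there are φ(d) elements of order d for each divisor d of 388, and zero for non-divisors.
Since 102 ∤ 388, the count is 0.

0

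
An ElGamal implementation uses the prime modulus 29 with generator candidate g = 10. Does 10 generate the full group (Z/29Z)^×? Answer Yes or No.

Yes

φ(29) = 29 − 1 = 28 = 2^2 · 7.
It suffices to check that the order of 10 is not a proper divisor of 28: compute 10^(28/q) for q ∈ {2, 7}.
10^14 ≡ 28 (mod 29)  [q = 2: ≢ 1 ✓]
10^4 ≡ 24 (mod 29)  [q = 7: ≢ 1 ✓]
All checks pass, so 10 has order 28 and is a primitive root modulo 29.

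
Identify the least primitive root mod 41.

6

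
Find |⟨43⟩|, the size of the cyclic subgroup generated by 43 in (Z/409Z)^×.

136

Since 43 ∈ (Z/409Z)^×, its order divides φ(409) = 409 − 1 = 408 = 2^3 · 3 · 17.
Divisors of 408: 1, 2, 3, 4, 6, 8, 12, 17, 24, 34, 51, 68, 102, 136, 204, 408.
Check 43^d mod 409 for each divisor in increasing order:
43^1 ≡ 43 (mod 409)
43^2 ≡ 213 (mod 409)
43^3 ≡ 161 (mod 409)
43^4 ≡ 379 (mod 409)
43^6 ≡ 154 (mod 409)
43^8 ≡ 82 (mod 409)
43^12 ≡ 403 (mod 409)
43^17 ≡ 378 (mod 409)
43^24 ≡ 36 (mod 409)
43^34 ≡ 143 (mod 409)
43^51 ≡ 66 (mod 409)
43^68 ≡ 408 (mod 409)
43^102 ≡ 266 (mod 409)
43^136 ≡ 1 (mod 409) ✓
Hence ord(43) = 136.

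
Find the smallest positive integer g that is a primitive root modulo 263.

φ(263) = 263 − 1 = 262 = 2 · 131.
g is a primitive root iff g^(262/q) ≢ 1 (mod 263) for each prime q ∈ {2, 131}.
g = 2: 2^131 ≡ 1 — hits 1, so not a primitive root.
g = 3: 3^131 ≡ 1 — hits 1, so not a primitive root.
g = 4: 4^131 ≡ 1 — hits 1, so not a primitive root.
g = 5: 5^131 ≡ 262; 5^2 ≡ 25 — none is 1, so 5 is a primitive root.
The smallest primitive root modulo 263 is 5.

5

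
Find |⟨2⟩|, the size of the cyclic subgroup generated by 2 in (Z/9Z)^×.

ord(2) | φ(9) = φ(3^2) = 3·(3−1) = 6 = 2 · 3.
Divisors of 6: 1, 2, 3, 6.
Compute 2^d (mod 9) for the divisors d until we hit 1:
2^1 ≡ 2
2^2 ≡ 4
2^3 ≡ 8
2^6 ≡ 1
So ord_9(2) = 6.

6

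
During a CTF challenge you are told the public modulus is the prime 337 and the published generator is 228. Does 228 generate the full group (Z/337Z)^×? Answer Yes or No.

Yes

φ(337) = 337 − 1 = 336 = 2^4 · 3 · 7.
228 is a primitive root mod 337 iff 228^(φ(337)/q) ≢ 1 for every prime q | φ(337), i.e. q ∈ {2, 3, 7}.
228^168 ≡ 336 (mod 337)  [q = 2: ≢ 1 ✓]
228^112 ≡ 208 (mod 337)  [q = 3: ≢ 1 ✓]
228^48 ≡ 295 (mod 337)  [q = 7: ≢ 1 ✓]
Every test exponent gives a nontrivial residue, hence 228 generates the full group.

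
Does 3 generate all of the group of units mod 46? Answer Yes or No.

φ(46) = φ(2)·φ(23) = 1·22 = 22 = 2 · 11.
It suffices to check that the order of 3 is not a proper divisor of 22: compute 3^(22/q) for q ∈ {2, 11}.
3^11 ≡ 1 (mod 46)  [q = 2: ≡ 1 ✗]
3^2 ≡ 9 (mod 46)  [q = 11: ≢ 1 ✓]
The check at q = 2 fails, so 3 generates a proper subgroup.

No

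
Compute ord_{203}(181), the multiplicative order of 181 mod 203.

14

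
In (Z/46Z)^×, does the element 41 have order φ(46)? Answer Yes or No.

φ(46) = φ(2)·φ(23) = 1·22 = 22 = 2 · 11.
41 is a primitive root mod 46 iff 41^(φ(46)/q) ≢ 1 for every prime q | φ(46), i.e. q ∈ {2, 11}.
41^11 ≡ 1 (mod 46)  [q = 2: ≡ 1 ✗]
41^2 ≡ 25 (mod 46)  [q = 11: ≢ 1 ✓]
41^11 ≡ 1 shows ord(41) | 11, strictly less than φ(46); not a primitive root.

No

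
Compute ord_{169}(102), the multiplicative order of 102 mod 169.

ord(102) | φ(169) = φ(13^2) = 13·(13−1) = 156 = 2^2 · 3 · 13.
Divisors of 156: 1, 2, 3, 4, 6, 12, 13, 26, 39, 52, 78, 156.
Evaluate successive powers at the divisors of 156:
102^1 ≡ 102
102^2 ≡ 95
102^3 ≡ 57
102^4 ≡ 68
102^6 ≡ 38
102^12 ≡ 92
102^13 ≡ 89
102^26 ≡ 147
102^39 ≡ 70
102^52 ≡ 146
102^78 ≡ 168
102^156 ≡ 1
Hence ord(102) = 156.

156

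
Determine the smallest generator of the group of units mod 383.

5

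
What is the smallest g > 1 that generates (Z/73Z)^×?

φ(73) = 73 − 1 = 72 = 2^3 · 3^2.
g is a primitive root iff g^(72/q) ≢ 1 (mod 73) for each prime q ∈ {2, 3}.
g = 2: 2^36 ≡ 1 — hits 1, so not a primitive root.
g = 3: 3^36 ≡ 1 — hits 1, so not a primitive root.
g = 4: 4^36 ≡ 1 — hits 1, so not a primitive root.
g = 5: 5^36 ≡ 72; 5^24 ≡ 8 — none is 1, so 5 is a primitive root.
The smallest primitive root modulo 73 is 5.

5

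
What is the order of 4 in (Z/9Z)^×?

3

ord(4) | φ(9) = φ(3^2) = 3·(3−1) = 6 = 2 · 3.
Divisors of 6: 1, 2, 3, 6.
Compute 4^d (mod 9) for the divisors d until we hit 1:
4^1 ≡ 4 (mod 9)
4^2 ≡ 7 (mod 9)
4^3 ≡ 1 (mod 9) ✓
Hence ord(4) = 3.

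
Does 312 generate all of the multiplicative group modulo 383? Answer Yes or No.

Yes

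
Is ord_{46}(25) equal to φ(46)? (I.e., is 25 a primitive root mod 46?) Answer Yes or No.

No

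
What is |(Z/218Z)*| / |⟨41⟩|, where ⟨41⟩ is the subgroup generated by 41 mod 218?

9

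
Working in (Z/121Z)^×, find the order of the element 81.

ord(81) | φ(121) = φ(11^2) = 11·(11−1) = 110 = 2 · 5 · 11.
Divisors of 110: 1, 2, 5, 10, 11, 22, 55, 110.
Test each divisor d:
81^1 ≡ 81 (mod 121)
81^2 ≡ 27 (mod 121)
81^5 ≡ 1 (mod 121) ✓
The smallest such exponent is 5, so the order of 81 is 5.

5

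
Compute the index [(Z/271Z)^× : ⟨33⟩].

The order of 33 must divide φ(271) = 271 − 1 = 270 = 2 · 3^3 · 5.
Divisors of 270: 1, 2, 3, 5, 6, 9, 10, 15, 18, 27, 30, 45, 54, 90, 135, 270.
Compute 33^d (mod 271) for the divisors d until we hit 1:
33^1 ≡ 33
33^2 ≡ 5
33^3 ≡ 165
33^5 ≡ 12
33^6 ≡ 125
33^9 ≡ 29
33^10 ≡ 144
33^15 ≡ 102
33^18 ≡ 28
33^27 ≡ 270
33^30 ≡ 106
33^45 ≡ 243
33^54 ≡ 1
Thus |⟨33⟩| = ord(33) = 54.
Index = |(Z/271Z)^×| / |⟨33⟩| = 270 / 54 = 5.

5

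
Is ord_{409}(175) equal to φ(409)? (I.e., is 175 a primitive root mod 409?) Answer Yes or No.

φ(409) = 409 − 1 = 408 = 2^3 · 3 · 17.
It suffices to check that the order of 175 is not a proper divisor of 408: compute 175^(408/q) for q ∈ {2, 3, 17}.
175^204 ≡ 408 (mod 409)  [q = 2: ≢ 1 ✓]
175^136 ≡ 53 (mod 409)  [q = 3: ≢ 1 ✓]
175^24 ≡ 36 (mod 409)  [q = 17: ≢ 1 ✓]
None equal 1, so ord_409(175) = 408: 175 is a primitive root.

Yes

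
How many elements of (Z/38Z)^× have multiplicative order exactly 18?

6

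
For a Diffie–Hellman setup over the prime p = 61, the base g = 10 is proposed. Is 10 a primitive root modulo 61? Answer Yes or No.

Yes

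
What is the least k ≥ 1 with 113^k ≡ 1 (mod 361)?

The order of 113 must divide φ(361) = φ(19^2) = 19·(19−1) = 342 = 2 · 3^2 · 19.
Divisors of 342: 1, 2, 3, 6, 9, 18, 19, 38, 57, 114, 171, 342.
Compute 113^d (mod 361) for the divisors d until we hit 1:
113^1 ≡ 113 (mod 361)
113^2 ≡ 134 (mod 361)
113^3 ≡ 341 (mod 361)
113^6 ≡ 39 (mod 361)
113^9 ≡ 303 (mod 361)
113^18 ≡ 115 (mod 361)
113^19 ≡ 360 (mod 361)
113^38 ≡ 1 (mod 361) ✓
So ord_361(113) = 38.

38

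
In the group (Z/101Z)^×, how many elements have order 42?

φ(101) = 101 − 1 = 100 = 2^2 · 5^2.
In a cyclic group of order 100, there are φ(d) elements of order d for each divisor d of 100, and zero for non-divisors.
Since 42 ∤ 100, the count is 0.

0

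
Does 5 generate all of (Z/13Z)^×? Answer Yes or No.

φ(13) = 13 − 1 = 12 = 2^2 · 3.
It suffices to check that the order of 5 is not a proper divisor of 12: compute 5^(12/q) for q ∈ {2, 3}.
5^6 ≡ 12 (mod 13)  [q = 2: ≢ 1 ✓]
5^4 ≡ 1 (mod 13)  [q = 3: ≡ 1 ✗]
Since 5^4 ≡ 1, the order of 5 divides 4 < 12, so 5 is not a primitive root.

No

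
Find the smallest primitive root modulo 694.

5

φ(694) = φ(2)·φ(347) = 1·346 = 346 = 2 · 173.
Test candidates g = 2, 3, … against the prime factors q ∈ {2, 173} of φ(694): g is a generator iff g^(346/q) ≢ 1 for every such q.
g = 2: gcd(2, 694) = 2 > 1, not a unit — skip.
g = 3: 3^173 ≡ 1 — hits 1, so not a primitive root.
g = 4: gcd(4, 694) = 2 > 1, not a unit — skip.
g = 5: 5^173 ≡ 693; 5^2 ≡ 25 — none is 1, so 5 is a primitive root.
The smallest primitive root modulo 694 is 5.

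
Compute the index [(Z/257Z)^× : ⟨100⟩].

2

The order of 100 must divide φ(257) = 257 − 1 = 256 = 2^8.
Divisors of 256: 1, 2, 4, 8, 16, 32, 64, 128, 256.
Check 100^d mod 257 for each divisor in increasing order:
100^1 ≡ 100 (mod 257)
100^2 ≡ 234 (mod 257)
100^4 ≡ 15 (mod 257)
100^8 ≡ 225 (mod 257)
100^16 ≡ 253 (mod 257)
100^32 ≡ 16 (mod 257)
100^64 ≡ 256 (mod 257)
100^128 ≡ 1 (mod 257) ✓
So ord_257(100) = 128, hence |⟨100⟩| = 128.
The index is φ(257) / ord(100) = 256 / 128 = 2.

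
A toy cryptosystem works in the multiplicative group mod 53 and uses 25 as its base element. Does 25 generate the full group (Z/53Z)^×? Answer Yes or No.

φ(53) = 53 − 1 = 52 = 2^2 · 13.
It suffices to check that the order of 25 is not a proper divisor of 52: compute 25^(52/q) for q ∈ {2, 13}.
25^26 ≡ 1 (mod 53)  [q = 2: ≡ 1 ✗]
25^4 ≡ 15 (mod 53)  [q = 13: ≢ 1 ✓]
25^26 ≡ 1 shows ord(25) | 26, strictly less than φ(53); not a primitive root.

No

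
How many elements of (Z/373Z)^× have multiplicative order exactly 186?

φ(373) = 373 − 1 = 372 = 2^2 · 3 · 31.
Since (Z/373Z)^× is cyclic of order 372, the number of elements of order d is φ(d) when d | 372 and 0 otherwise.
186 = 2 · 3 · 31 divides 372, and φ(186) = 60.

60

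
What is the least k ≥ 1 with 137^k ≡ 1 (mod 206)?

17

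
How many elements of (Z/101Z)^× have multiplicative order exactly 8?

0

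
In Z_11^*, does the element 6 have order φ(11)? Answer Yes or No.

Yes

φ(11) = 11 − 1 = 10 = 2 · 5.
An element g generates (Z/11Z)^× iff g^(10/q) ≢ 1 (mod 11) for each prime q ∈ {2, 5}.
6^5 ≡ 10 (mod 11)  [q = 2: ≢ 1 ✓]
6^2 ≡ 3 (mod 11)  [q = 5: ≢ 1 ✓]
None equal 1, so ord_11(6) = 10: 6 is a primitive root.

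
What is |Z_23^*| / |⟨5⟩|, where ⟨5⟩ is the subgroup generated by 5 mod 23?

The order of 5 must divide φ(23) = 23 − 1 = 22 = 2 · 11.
Divisors of 22: 1, 2, 11, 22.
Evaluate successive powers at the divisors of 22:
5^1 ≡ 5
5^2 ≡ 2
5^11 ≡ 22
5^22 ≡ 1
So ord_23(5) = 22, hence |⟨5⟩| = 22.
[(Z/23Z)^× : ⟨5⟩] = 22/22 = 1.

1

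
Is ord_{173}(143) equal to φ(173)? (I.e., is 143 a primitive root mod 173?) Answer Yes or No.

Yes

φ(173) = 173 − 1 = 172 = 2^2 · 43.
143 is a primitive root mod 173 iff 143^(φ(173)/q) ≢ 1 for every prime q | φ(173), i.e. q ∈ {2, 43}.
143^86 ≡ 172 (mod 173)  [q = 2: ≢ 1 ✓]
143^4 ≡ 14 (mod 173)  [q = 43: ≢ 1 ✓]
All checks pass, so 143 has order 172 and is a primitive root modulo 173.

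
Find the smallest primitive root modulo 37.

2

φ(37) = 37 − 1 = 36 = 2^2 · 3^2.
Test candidates g = 2, 3, … against the prime factors q ∈ {2, 3} of φ(37): g is a generator iff g^(36/q) ≢ 1 for every such q.
g = 2: 2^18 ≡ 36; 2^12 ≡ 26 — none is 1, so 2 is a primitive root.
So 2 is the smallest generator of (Z/37Z)^×.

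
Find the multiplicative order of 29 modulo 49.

7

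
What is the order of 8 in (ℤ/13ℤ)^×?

Since 8 ∈ (Z/13Z)^×, its order divides φ(13) = 13 − 1 = 12 = 2^2 · 3.
Divisors of 12: 1, 2, 3, 4, 6, 12.
Check 8^d mod 13 for each divisor in increasing order:
8^1 ≡ 8 (mod 13)
8^2 ≡ 12 (mod 13)
8^3 ≡ 5 (mod 13)
8^4 ≡ 1 (mod 13) ✓
Hence ord(8) = 4.

4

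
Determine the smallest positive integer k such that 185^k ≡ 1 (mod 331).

66

ord(185) | φ(331) = 331 − 1 = 330 = 2 · 3 · 5 · 11.
Divisors of 330: 1, 2, 3, 5, 6, 10, 11, 15, 22, 30, 33, 55, 66, 110, 165, 330.
Compute 185^d (mod 331) for the divisors d until we hit 1:
185^1 ≡ 185
185^2 ≡ 132
185^3 ≡ 257
185^5 ≡ 162
185^6 ≡ 180
185^10 ≡ 95
185^11 ≡ 32
185^15 ≡ 164
185^22 ≡ 31
185^30 ≡ 85
185^33 ≡ 330
185^55 ≡ 300
185^66 ≡ 1
Therefore the multiplicative order of 185 modulo 331 is 66.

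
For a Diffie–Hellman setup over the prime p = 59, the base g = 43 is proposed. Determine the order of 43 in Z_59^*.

Since 43 ∈ (Z/59Z)^×, its order divides φ(59) = 59 − 1 = 58 = 2 · 29.
Divisors of 58: 1, 2, 29, 58.
Test each divisor d:
43^1 ≡ 43 (mod 59)
43^2 ≡ 20 (mod 59)
43^29 ≡ 58 (mod 59)
43^58 ≡ 1 (mod 59) ✓
So ord_59(43) = 58.

58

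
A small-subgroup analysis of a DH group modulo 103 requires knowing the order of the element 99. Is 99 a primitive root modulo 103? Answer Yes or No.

Yes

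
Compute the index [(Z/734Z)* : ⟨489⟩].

The order of 489 must divide φ(734) = φ(2)·φ(367) = 1·366 = 366 = 2 · 3 · 61.
Divisors of 366: 1, 2, 3, 6, 61, 122, 183, 366.
Check 489^d mod 734 for each divisor in increasing order:
489^1 ≡ 489
489^2 ≡ 571
489^3 ≡ 299
489^6 ≡ 587
489^61 ≡ 1
Thus |⟨489⟩| = ord(489) = 61.
Index = |(Z/734Z)^×| / |⟨489⟩| = 366 / 61 = 6.

6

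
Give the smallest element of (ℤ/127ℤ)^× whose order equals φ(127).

φ(127) = 127 − 1 = 126 = 2 · 3^2 · 7.
Test candidates g = 2, 3, … against the prime factors q ∈ {2, 3, 7} of φ(127): g is a generator iff g^(126/q) ≢ 1 for every such q.
g = 2: 2^63 ≡ 1 — hits 1, so not a primitive root.
g = 3: 3^63 ≡ 126; 3^42 ≡ 107; 3^18 ≡ 4 — none is 1, so 3 is a primitive root.
The smallest primitive root modulo 127 is 3.

3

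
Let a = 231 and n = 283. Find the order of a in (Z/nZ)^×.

282

By Lagrange's theorem, ord_283(231) divides φ(283) = 283 − 1 = 282 = 2 · 3 · 47.
Divisors of 282: 1, 2, 3, 6, 47, 94, 141, 282.
Compute 231^d (mod 283) for the divisors d until we hit 1:
231^1 ≡ 231
231^2 ≡ 157
231^3 ≡ 43
231^6 ≡ 151
231^47 ≡ 45
231^94 ≡ 44
231^141 ≡ 282
231^282 ≡ 1
Therefore the multiplicative order of 231 modulo 283 is 282.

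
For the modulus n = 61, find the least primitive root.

φ(61) = 61 − 1 = 60 = 2^2 · 3 · 5.
Test candidates g = 2, 3, … against the prime factors q ∈ {2, 3, 5} of φ(61): g is a generator iff g^(60/q) ≢ 1 for every such q.
g = 2: 2^30 ≡ 60; 2^20 ≡ 47; 2^12 ≡ 9 — none is 1, so 2 is a primitive root.
The smallest primitive root modulo 61 is 2.

2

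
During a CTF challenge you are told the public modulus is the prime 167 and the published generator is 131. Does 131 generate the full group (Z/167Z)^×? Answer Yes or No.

Yes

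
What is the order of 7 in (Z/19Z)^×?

3

The order of 7 must divide φ(19) = 19 − 1 = 18 = 2 · 3^2.
Divisors of 18: 1, 2, 3, 6, 9, 18.
Test each divisor d:
7^1 ≡ 7 (mod 19)
7^2 ≡ 11 (mod 19)
7^3 ≡ 1 (mod 19) ✓
So ord_19(7) = 3.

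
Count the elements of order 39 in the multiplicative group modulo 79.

24

φ(79) = 79 − 1 = 78 = 2 · 3 · 13.
In a cyclic group of order 78, there are φ(d) elements of order d for each divisor d of 78, and zero for non-divisors.
39 = 3 · 13 divides 78, and φ(39) = 24.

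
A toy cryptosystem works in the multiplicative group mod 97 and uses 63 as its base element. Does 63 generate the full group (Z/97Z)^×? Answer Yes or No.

φ(97) = 97 − 1 = 96 = 2^5 · 3.
An element g generates (Z/97Z)^× iff g^(96/q) ≢ 1 (mod 97) for each prime q ∈ {2, 3}.
63^48 ≡ 96 (mod 97)  [q = 2: ≢ 1 ✓]
63^32 ≡ 1 (mod 97)  [q = 3: ≡ 1 ✗]
Since 63^32 ≡ 1, the order of 63 divides 32 < 96, so 63 is not a primitive root.

No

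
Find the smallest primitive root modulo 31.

3

φ(31) = 31 − 1 = 30 = 2 · 3 · 5.
Test candidates g = 2, 3, … against the prime factors q ∈ {2, 3, 5} of φ(31): g is a generator iff g^(30/q) ≢ 1 for every such q.
g = 2: 2^15 ≡ 1 — hits 1, so not a primitive root.
g = 3: 3^15 ≡ 30; 3^10 ≡ 25; 3^6 ≡ 16 — none is 1, so 3 is a primitive root.
Hence the least primitive root of 31 is 3.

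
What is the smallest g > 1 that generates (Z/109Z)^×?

φ(109) = 109 − 1 = 108 = 2^2 · 3^3.
Test candidates g = 2, 3, … against the prime factors q ∈ {2, 3} of φ(109): g is a generator iff g^(108/q) ≢ 1 for every such q.
g = 2: 2^54 ≡ 108; 2^36 ≡ 1 — hits 1, so not a primitive root.
g = 3: 3^54 ≡ 1 — hits 1, so not a primitive root.
g = 4: 4^54 ≡ 1 — hits 1, so not a primitive root.
g = 5: 5^54 ≡ 1 — hits 1, so not a primitive root.
g = 6: 6^54 ≡ 108; 6^36 ≡ 63 — none is 1, so 6 is a primitive root.
So 6 is the smallest generator of (Z/109Z)^×.

6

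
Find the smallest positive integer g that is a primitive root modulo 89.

3

φ(89) = 89 − 1 = 88 = 2^3 · 11.
Test candidates g = 2, 3, … against the prime factors q ∈ {2, 11} of φ(89): g is a generator iff g^(88/q) ≢ 1 for every such q.
g = 2: 2^44 ≡ 1 — hits 1, so not a primitive root.
g = 3: 3^44 ≡ 88; 3^8 ≡ 64 — none is 1, so 3 is a primitive root.
So 3 is the smallest generator of (Z/89Z)^×.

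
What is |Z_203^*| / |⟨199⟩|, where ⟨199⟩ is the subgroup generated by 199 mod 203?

4

The order of 199 must divide φ(203) = φ(7·29) = (7−1)·(29−1) = 6·28 = 168 = 2^3 · 3 · 7.
Divisors of 168: 1, 2, 3, 4, 6, 7, 8, 12, 14, 21, 24, 28, 42, 56, 84, 168.
Check 199^d mod 203 for each divisor in increasing order:
199^1 ≡ 199 (mod 203)
199^2 ≡ 16 (mod 203)
199^3 ≡ 139 (mod 203)
199^4 ≡ 53 (mod 203)
199^6 ≡ 36 (mod 203)
199^7 ≡ 59 (mod 203)
199^8 ≡ 170 (mod 203)
199^12 ≡ 78 (mod 203)
199^14 ≡ 30 (mod 203)
199^21 ≡ 146 (mod 203)
199^24 ≡ 197 (mod 203)
199^28 ≡ 88 (mod 203)
199^42 ≡ 1 (mod 203) ✓
Thus |⟨199⟩| = ord(199) = 42.
[(Z/203Z)^× : ⟨199⟩] = 168/42 = 4.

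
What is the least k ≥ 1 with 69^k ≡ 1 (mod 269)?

268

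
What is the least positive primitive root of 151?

φ(151) = 151 − 1 = 150 = 2 · 3 · 5^2.
g is a primitive root iff g^(150/q) ≢ 1 (mod 151) for each prime q ∈ {2, 3, 5}.
g = 2: 2^75 ≡ 1 — hits 1, so not a primitive root.
g = 3: 3^75 ≡ 150; 3^50 ≡ 1 — hits 1, so not a primitive root.
g = 4: 4^75 ≡ 1 — hits 1, so not a primitive root.
g = 5: 5^75 ≡ 1 — hits 1, so not a primitive root.
g = 6: 6^75 ≡ 150; 6^50 ≡ 32; 6^30 ≡ 59 — none is 1, so 6 is a primitive root.
The smallest primitive root modulo 151 is 6.

6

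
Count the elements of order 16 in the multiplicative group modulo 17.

φ(17) = 17 − 1 = 16 = 2^4.
(Z/17Z)^× is cyclic (|G| = 16); a cyclic group of order m has exactly φ(d) elements of each order d | m, and none otherwise.
16 = 2^4 divides 16, and φ(16) = 8.

8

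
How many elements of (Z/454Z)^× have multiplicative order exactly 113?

φ(454) = φ(2)·φ(227) = 1·226 = 226 = 2 · 113.
In a cyclic group of order 226, there are φ(d) elements of order d for each divisor d of 226, and zero for non-divisors.
113 | 226, and φ(113) = 113 − 1 = 112.

112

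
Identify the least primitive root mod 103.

φ(103) = 103 − 1 = 102 = 2 · 3 · 17.
g is a primitive root iff g^(102/q) ≢ 1 (mod 103) for each prime q ∈ {2, 3, 17}.
g = 2: 2^51 ≡ 1 — hits 1, so not a primitive root.
g = 3: 3^51 ≡ 102; 3^34 ≡ 1 — hits 1, so not a primitive root.
g = 4: 4^51 ≡ 1 — hits 1, so not a primitive root.
g = 5: 5^51 ≡ 102; 5^34 ≡ 56; 5^6 ≡ 72 — none is 1, so 5 is a primitive root.
The smallest primitive root modulo 103 is 5.

5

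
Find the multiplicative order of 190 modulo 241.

ord(190) | φ(241) = 241 − 1 = 240 = 2^4 · 3 · 5.
Divisors of 240: 1, 2, 3, 4, 5, 6, 8, 10, 12, 15, 16, 20, 24, 30, 40, 48, 60, 80, 120, 240.
Test each divisor d:
190^1 ≡ 190 (mod 241)
190^2 ≡ 191 (mod 241)
190^3 ≡ 140 (mod 241)
190^4 ≡ 90 (mod 241)
190^5 ≡ 230 (mod 241)
190^6 ≡ 79 (mod 241)
190^8 ≡ 147 (mod 241)
190^10 ≡ 121 (mod 241)
190^12 ≡ 216 (mod 241)
190^15 ≡ 115 (mod 241)
190^16 ≡ 160 (mod 241)
190^20 ≡ 181 (mod 241)
190^24 ≡ 143 (mod 241)
190^30 ≡ 211 (mod 241)
190^40 ≡ 226 (mod 241)
190^48 ≡ 205 (mod 241)
190^60 ≡ 177 (mod 241)
190^80 ≡ 225 (mod 241)
190^120 ≡ 240 (mod 241)
190^240 ≡ 1 (mod 241) ✓
Hence ord(190) = 240.

240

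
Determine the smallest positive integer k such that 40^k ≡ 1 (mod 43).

ord(40) | φ(43) = 43 − 1 = 42 = 2 · 3 · 7.
Divisors of 42: 1, 2, 3, 6, 7, 14, 21, 42.
Check 40^d mod 43 for each divisor in increasing order:
40^1 ≡ 40 (mod 43)
40^2 ≡ 9 (mod 43)
40^3 ≡ 16 (mod 43)
40^6 ≡ 41 (mod 43)
40^7 ≡ 6 (mod 43)
40^14 ≡ 36 (mod 43)
40^21 ≡ 1 (mod 43) ✓
Hence ord(40) = 21.

21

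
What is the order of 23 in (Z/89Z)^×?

By Lagrange's theorem, ord_89(23) divides φ(89) = 89 − 1 = 88 = 2^3 · 11.
Divisors of 88: 1, 2, 4, 8, 11, 22, 44, 88.
Compute 23^d (mod 89) for the divisors d until we hit 1:
23^1 ≡ 23
23^2 ≡ 84
23^4 ≡ 25
23^8 ≡ 2
23^11 ≡ 37
23^22 ≡ 34
23^44 ≡ 88
23^88 ≡ 1
The smallest such exponent is 88, so the order of 23 is 88.

88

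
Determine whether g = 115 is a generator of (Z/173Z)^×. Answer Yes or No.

φ(173) = 173 − 1 = 172 = 2^2 · 43.
It suffices to check that the order of 115 is not a proper divisor of 172: compute 115^(172/q) for q ∈ {2, 43}.
115^86 ≡ 172 (mod 173)  [q = 2: ≢ 1 ✓]
115^4 ≡ 47 (mod 173)  [q = 43: ≢ 1 ✓]
All checks pass, so 115 has order 172 and is a primitive root modulo 173.

Yes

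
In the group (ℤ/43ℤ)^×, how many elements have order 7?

φ(43) = 43 − 1 = 42 = 2 · 3 · 7.
In a cyclic group of order 42, there are φ(d) elements of order d for each divisor d of 42, and zero for non-divisors.
7 | 42, and φ(7) = 7 − 1 = 6.

6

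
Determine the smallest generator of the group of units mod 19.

2

φ(19) = 19 − 1 = 18 = 2 · 3^2.
g is a primitive root iff g^(18/q) ≢ 1 (mod 19) for each prime q ∈ {2, 3}.
g = 2: 2^9 ≡ 18; 2^6 ≡ 7 — none is 1, so 2 is a primitive root.
The smallest primitive root modulo 19 is 2.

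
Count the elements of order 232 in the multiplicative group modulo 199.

0

φ(199) = 199 − 1 = 198 = 2 · 3^2 · 11.
In a cyclic group of order 198, there are φ(d) elements of order d for each divisor d of 198, and zero for non-divisors.
Here 198 is not a multiple of 232, so there are no elements of order 232.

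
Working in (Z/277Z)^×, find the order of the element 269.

92

By Lagrange's theorem, ord_277(269) divides φ(277) = 277 − 1 = 276 = 2^2 · 3 · 23.
Divisors of 276: 1, 2, 3, 4, 6, 12, 23, 46, 69, 92, 138, 276.
Compute 269^d (mod 277) for the divisors d until we hit 1:
269^1 ≡ 269
269^2 ≡ 64
269^3 ≡ 42
269^4 ≡ 218
269^6 ≡ 102
269^12 ≡ 155
269^23 ≡ 217
269^46 ≡ 276
269^69 ≡ 60
269^92 ≡ 1
Hence ord(269) = 92.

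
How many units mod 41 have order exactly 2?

1

φ(41) = 41 − 1 = 40 = 2^3 · 5.
In a cyclic group of order 40, there are φ(d) elements of order d for each divisor d of 40, and zero for non-divisors.
2 | 40, and φ(2) = 2 − 1 = 1.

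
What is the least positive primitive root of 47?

φ(47) = 47 − 1 = 46 = 2 · 23.
g is a primitive root iff g^(46/q) ≢ 1 (mod 47) for each prime q ∈ {2, 23}.
g = 2: 2^23 ≡ 1 — hits 1, so not a primitive root.
g = 3: 3^23 ≡ 1 — hits 1, so not a primitive root.
g = 4: 4^23 ≡ 1 — hits 1, so not a primitive root.
g = 5: 5^23 ≡ 46; 5^2 ≡ 25 — none is 1, so 5 is a primitive root.
The smallest primitive root modulo 47 is 5.

5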